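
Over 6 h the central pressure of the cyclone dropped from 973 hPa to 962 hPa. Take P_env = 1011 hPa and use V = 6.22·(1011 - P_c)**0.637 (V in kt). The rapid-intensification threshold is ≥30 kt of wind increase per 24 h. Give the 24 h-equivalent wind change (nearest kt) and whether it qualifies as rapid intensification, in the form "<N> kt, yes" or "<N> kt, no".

44 kt, yes

V₁: ΔP = 38, V ≈ 6.22 × 38^0.637 ≈ 63.11 kt.
V₂: ΔP = 49, V ≈ 6.22 × 49^0.637 ≈ 74.21 kt.
ΔV over 6 h = 11.10 kt → 24 h equivalent = 11.10 × 24/6 ≈ 44.40 kt.
44 kt ≥ 30 kt ⇒ rapid intensification.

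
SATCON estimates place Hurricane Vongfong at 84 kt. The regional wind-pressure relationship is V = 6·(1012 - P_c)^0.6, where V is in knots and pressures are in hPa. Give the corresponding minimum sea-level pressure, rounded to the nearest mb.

ΔP = (V / 6)^(1/0.6) = (84/6)^1.667.
84/6 = 14.000; 14.000^1.667 ≈ 81.32 mb.
P_c = 1012 − 81.32 = 930.68 ≈ 931 mb.

931 mb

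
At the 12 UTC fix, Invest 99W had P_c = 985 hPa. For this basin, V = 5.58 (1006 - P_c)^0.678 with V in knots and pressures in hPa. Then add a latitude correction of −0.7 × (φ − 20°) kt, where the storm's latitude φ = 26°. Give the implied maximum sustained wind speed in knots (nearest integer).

40 kt

ΔP = 1006 − 985 = 21 hPa.
21^0.678 ≈ 7.879.
V ≈ 5.58 × 7.879 ≈ 44.0 kt.
Latitude correction: −0.7 × (26 − 20) = -4.2 kt.
Corrected V ≈ 39.8 kt → 40 kt.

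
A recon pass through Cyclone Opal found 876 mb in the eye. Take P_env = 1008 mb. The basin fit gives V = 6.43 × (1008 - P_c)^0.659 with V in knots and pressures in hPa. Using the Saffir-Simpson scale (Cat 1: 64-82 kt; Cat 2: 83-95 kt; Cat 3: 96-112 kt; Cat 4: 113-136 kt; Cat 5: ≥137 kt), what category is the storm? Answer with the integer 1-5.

ΔP = 1008 − 876 = 132 mb.
V ≈ 6.43 × 132^0.659 = 6.43 × 24.97 ≈ 161 kt.
161 kt falls in the Category 5 band.

5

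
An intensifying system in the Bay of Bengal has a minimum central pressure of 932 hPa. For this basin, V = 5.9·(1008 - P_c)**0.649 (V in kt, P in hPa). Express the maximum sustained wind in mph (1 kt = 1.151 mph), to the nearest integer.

ΔP = 1008 − 932 = 76 hPa.
V ≈ 5.9 × 76^0.649 = 5.9 × 16.621 ≈ 98.062 kt.
98.062 × 1.151 ≈ 112.87 mph → 113 mph.

113 mph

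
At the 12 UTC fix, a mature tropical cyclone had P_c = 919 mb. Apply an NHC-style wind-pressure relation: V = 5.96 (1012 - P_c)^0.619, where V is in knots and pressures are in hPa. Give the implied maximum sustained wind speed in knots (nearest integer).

ΔP = 1012 − 919 = 93 mb.
93^0.619 ≈ 16.538.
V ≈ 5.96 × 16.538 ≈ 98.6 kt.

99 kt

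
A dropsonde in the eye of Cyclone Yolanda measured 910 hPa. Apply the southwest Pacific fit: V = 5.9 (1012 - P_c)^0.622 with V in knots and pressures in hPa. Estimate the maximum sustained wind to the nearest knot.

105 kt

ΔP = 1012 − 910 = 102 hPa.
102^0.622 ≈ 17.756.
V ≈ 5.9 × 17.756 ≈ 104.8 kt.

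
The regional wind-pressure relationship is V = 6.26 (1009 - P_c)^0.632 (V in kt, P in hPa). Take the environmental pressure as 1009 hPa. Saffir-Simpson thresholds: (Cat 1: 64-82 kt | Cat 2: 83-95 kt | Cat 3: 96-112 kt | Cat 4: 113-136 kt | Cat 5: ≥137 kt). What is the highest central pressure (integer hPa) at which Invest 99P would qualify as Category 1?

969 hPa

Category 1 begins at V = 64 kt.
Required ΔP = (64/6.26)^(1/0.632) = 10.224^1.582 ≈ 39.58 hPa.
P_c ≤ 1009 − 39.58 = 969.42, so the highest integer P_c is 969 hPa.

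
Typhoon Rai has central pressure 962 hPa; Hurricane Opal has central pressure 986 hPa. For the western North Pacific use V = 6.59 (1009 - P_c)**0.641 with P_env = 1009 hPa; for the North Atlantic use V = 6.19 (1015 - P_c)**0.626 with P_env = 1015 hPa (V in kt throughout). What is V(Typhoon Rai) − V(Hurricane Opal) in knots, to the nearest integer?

Typhoon Rai: ΔP = 47; V ≈ 6.59 × 47^0.641 ≈ 77.75 kt.
Hurricane Opal: ΔP = 29; V ≈ 6.19 × 29^0.626 ≈ 50.95 kt.
Difference ≈ 77.75 − 50.95 = 26.80 → 27 kt.

27 kt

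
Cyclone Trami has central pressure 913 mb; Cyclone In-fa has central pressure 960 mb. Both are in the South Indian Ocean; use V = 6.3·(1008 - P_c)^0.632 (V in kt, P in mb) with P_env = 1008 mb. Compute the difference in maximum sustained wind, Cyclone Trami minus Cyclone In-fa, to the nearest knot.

Cyclone Trami: ΔP = 95; V ≈ 6.3 × 95^0.632 ≈ 112.01 kt.
Cyclone In-fa: ΔP = 48; V ≈ 6.3 × 48^0.632 ≈ 72.76 kt.
Difference ≈ 112.01 − 72.76 = 39.25 → 39 kt.

39 kt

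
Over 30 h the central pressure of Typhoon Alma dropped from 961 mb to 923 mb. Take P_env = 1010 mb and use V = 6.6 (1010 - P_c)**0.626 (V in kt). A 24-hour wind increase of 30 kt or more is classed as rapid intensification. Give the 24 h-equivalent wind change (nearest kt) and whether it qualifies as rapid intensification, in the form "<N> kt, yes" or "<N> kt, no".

26 kt, no

V₁: ΔP = 49, V ≈ 6.6 × 49^0.626 ≈ 75.44 kt.
V₂: ΔP = 87, V ≈ 6.6 × 87^0.626 ≈ 108.06 kt.
ΔV over 30 h = 32.62 kt → 24 h equivalent = 32.62 × 24/30 ≈ 26.10 kt.
26 kt < 30 kt ⇒ not rapid intensification.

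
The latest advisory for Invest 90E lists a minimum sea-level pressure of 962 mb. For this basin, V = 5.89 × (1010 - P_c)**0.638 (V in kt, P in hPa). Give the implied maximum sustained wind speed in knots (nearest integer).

ΔP = 1010 − 962 = 48 mb.
48^0.638 ≈ 11.820.
V ≈ 5.89 × 11.820 ≈ 69.6 kt.

70 kt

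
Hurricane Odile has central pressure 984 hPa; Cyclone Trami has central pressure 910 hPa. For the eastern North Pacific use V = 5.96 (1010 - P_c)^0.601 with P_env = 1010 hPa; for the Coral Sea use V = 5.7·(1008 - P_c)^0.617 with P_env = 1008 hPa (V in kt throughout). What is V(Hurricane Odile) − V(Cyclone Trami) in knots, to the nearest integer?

-54 kt

Hurricane Odile: ΔP = 26; V ≈ 5.96 × 26^0.601 ≈ 42.23 kt.
Cyclone Trami: ΔP = 98; V ≈ 5.7 × 98^0.617 ≈ 96.49 kt.
Difference ≈ 42.23 − 96.49 = -54.26 → -54 kt.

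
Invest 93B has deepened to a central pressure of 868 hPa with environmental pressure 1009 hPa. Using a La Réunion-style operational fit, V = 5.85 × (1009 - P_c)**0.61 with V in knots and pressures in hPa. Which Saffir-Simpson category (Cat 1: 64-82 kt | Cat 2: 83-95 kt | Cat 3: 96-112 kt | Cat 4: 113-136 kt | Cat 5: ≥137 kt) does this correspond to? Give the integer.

4

ΔP = 1009 − 868 = 141 hPa.
V ≈ 5.85 × 141^0.61 = 5.85 × 20.47 ≈ 120 kt.
120 kt falls in the Category 4 band.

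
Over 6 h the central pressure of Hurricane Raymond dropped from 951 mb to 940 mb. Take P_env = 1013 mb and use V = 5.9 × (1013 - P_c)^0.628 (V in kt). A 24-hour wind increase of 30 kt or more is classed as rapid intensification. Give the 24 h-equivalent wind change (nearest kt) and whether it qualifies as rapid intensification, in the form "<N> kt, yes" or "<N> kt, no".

34 kt, yes

V₁: ΔP = 62, V ≈ 5.9 × 62^0.628 ≈ 78.79 kt.
V₂: ΔP = 73, V ≈ 5.9 × 73^0.628 ≈ 87.30 kt.
ΔV over 6 h = 8.51 kt → 24 h equivalent = 8.51 × 24/6 ≈ 34.04 kt.
34 kt ≥ 30 kt ⇒ rapid intensification.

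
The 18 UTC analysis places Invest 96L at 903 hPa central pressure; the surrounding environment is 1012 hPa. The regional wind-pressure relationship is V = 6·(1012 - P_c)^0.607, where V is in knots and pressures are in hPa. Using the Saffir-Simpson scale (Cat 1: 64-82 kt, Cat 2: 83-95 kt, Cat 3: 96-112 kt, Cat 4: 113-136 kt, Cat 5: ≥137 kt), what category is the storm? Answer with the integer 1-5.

3

ΔP = 1012 − 903 = 109 hPa.
V ≈ 6 × 109^0.607 = 6 × 17.25 ≈ 103 kt.
103 kt falls in the Category 3 band.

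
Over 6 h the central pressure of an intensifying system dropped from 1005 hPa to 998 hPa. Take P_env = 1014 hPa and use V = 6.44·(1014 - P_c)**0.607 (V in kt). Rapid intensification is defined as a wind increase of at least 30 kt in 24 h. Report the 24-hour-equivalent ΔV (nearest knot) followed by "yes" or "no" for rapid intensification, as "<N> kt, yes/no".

V₁: ΔP = 9, V ≈ 6.44 × 9^0.607 ≈ 24.44 kt.
V₂: ΔP = 16, V ≈ 6.44 × 16^0.607 ≈ 34.66 kt.
ΔV over 6 h = 10.22 kt → 24 h equivalent = 10.22 × 24/6 ≈ 40.88 kt.
41 kt ≥ 30 kt ⇒ rapid intensification.

41 kt, yes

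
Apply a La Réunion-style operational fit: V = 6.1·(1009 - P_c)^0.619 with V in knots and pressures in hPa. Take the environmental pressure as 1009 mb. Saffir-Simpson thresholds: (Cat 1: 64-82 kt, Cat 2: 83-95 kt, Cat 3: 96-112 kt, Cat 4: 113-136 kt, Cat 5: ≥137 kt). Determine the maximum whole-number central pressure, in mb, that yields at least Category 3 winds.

923 mb

Category 3 begins at V = 96 kt.
Required ΔP = (96/6.1)^(1/0.619) = 15.738^1.616 ≈ 85.84 mb.
P_c ≤ 1009 − 85.84 = 923.16, so the highest integer P_c is 923 mb.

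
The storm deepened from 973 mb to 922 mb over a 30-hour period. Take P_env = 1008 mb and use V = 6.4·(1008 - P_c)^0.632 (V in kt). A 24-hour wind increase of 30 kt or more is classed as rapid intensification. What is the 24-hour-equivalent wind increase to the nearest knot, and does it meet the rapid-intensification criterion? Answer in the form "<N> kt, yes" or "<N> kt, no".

37 kt, yes

V₁: ΔP = 35, V ≈ 6.4 × 35^0.632 ≈ 60.54 kt.
V₂: ΔP = 86, V ≈ 6.4 × 86^0.632 ≈ 106.85 kt.
ΔV over 30 h = 46.31 kt → 24 h equivalent = 46.31 × 24/30 ≈ 37.05 kt.
37 kt ≥ 30 kt ⇒ rapid intensification.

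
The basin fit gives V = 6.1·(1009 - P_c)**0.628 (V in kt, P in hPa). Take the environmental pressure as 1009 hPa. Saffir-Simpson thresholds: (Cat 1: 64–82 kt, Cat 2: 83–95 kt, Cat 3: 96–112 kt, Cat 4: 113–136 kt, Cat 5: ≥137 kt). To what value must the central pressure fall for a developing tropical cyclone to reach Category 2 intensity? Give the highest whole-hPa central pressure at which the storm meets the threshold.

Category 2 begins at V = 83 kt.
Required ΔP = (83/6.1)^(1/0.628) = 13.607^1.592 ≈ 63.88 hPa.
P_c ≤ 1009 − 63.88 = 945.12, so the highest integer P_c is 945 hPa.

945 hPa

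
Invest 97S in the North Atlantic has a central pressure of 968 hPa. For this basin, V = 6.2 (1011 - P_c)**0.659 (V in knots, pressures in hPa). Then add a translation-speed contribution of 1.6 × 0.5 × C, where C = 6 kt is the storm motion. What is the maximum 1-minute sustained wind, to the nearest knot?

ΔP = 1011 − 968 = 43 hPa.
43^0.659 ≈ 11.925.
V ≈ 6.2 × 11.925 ≈ 73.9 kt.
Translation term: 1.6 × 0.5 × 6 = 4.8 kt.
Corrected V ≈ 78.7 kt → 79 kt.

79 kt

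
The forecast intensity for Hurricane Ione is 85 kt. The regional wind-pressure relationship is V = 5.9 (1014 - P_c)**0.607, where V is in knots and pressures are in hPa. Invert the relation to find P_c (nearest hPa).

933 hPa

ΔP = (V / 5.9)^(1/0.607) = (85/5.9)^1.647.
85/5.9 = 14.407; 14.407^1.647 ≈ 81.04 hPa.
P_c = 1014 − 81.04 = 932.96 ≈ 933 hPa.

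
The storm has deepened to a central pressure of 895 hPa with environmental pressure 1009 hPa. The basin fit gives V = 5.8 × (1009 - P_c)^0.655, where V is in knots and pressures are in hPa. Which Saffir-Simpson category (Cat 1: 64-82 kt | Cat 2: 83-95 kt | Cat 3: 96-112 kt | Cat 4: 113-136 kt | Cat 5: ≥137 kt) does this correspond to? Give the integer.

4

ΔP = 1009 − 895 = 114 hPa.
V ≈ 5.8 × 114^0.655 = 5.8 × 22.25 ≈ 129 kt.
129 kt falls in the Category 4 band.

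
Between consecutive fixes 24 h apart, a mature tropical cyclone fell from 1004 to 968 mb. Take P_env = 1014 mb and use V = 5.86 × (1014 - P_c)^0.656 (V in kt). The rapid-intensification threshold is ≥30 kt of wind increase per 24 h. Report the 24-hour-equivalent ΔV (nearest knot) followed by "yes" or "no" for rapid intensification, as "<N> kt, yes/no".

46 kt, yes

V₁: ΔP = 10, V ≈ 5.86 × 10^0.656 ≈ 26.54 kt.
V₂: ΔP = 46, V ≈ 5.86 × 46^0.656 ≈ 72.22 kt.
ΔV over 24 h = 45.68 kt → 24 h equivalent = 45.68 × 24/24 ≈ 45.68 kt.
46 kt ≥ 30 kt ⇒ rapid intensification.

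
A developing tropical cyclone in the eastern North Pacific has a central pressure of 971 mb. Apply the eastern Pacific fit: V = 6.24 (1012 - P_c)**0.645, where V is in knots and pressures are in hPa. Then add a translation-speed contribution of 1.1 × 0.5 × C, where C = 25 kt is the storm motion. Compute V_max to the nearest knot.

82 kt

ΔP = 1012 − 971 = 41 mb.
41^0.645 ≈ 10.971.
V ≈ 6.24 × 10.971 ≈ 68.5 kt.
Translation term: 1.1 × 0.5 × 25 = 13.75 kt.
Corrected V ≈ 82.25 kt → 82 kt.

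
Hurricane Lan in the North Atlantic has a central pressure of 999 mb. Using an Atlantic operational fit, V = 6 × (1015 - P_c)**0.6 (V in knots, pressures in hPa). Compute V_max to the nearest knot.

32 kt

ΔP = 1015 − 999 = 16 mb.
16^0.6 ≈ 5.278.
V ≈ 6 × 5.278 ≈ 31.7 kt.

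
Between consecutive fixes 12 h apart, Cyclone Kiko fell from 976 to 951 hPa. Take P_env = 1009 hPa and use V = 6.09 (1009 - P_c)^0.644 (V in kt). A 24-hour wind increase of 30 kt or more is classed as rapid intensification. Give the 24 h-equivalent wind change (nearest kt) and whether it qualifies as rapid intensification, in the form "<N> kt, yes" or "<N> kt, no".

51 kt, yes

V₁: ΔP = 33, V ≈ 6.09 × 33^0.644 ≈ 57.88 kt.
V₂: ΔP = 58, V ≈ 6.09 × 58^0.644 ≈ 83.23 kt.
ΔV over 12 h = 25.35 kt → 24 h equivalent = 25.35 × 24/12 ≈ 50.70 kt.
51 kt ≥ 30 kt ⇒ rapid intensification.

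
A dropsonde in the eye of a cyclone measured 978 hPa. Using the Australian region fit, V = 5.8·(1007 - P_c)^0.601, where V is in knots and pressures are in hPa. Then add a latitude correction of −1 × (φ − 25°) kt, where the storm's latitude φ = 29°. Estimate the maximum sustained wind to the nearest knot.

40 kt

ΔP = 1007 − 978 = 29 hPa.
29^0.601 ≈ 7.567.
V ≈ 5.8 × 7.567 ≈ 43.9 kt.
Latitude correction: −1 × (29 − 25) = -4 kt.
Corrected V ≈ 39.9 kt → 40 kt.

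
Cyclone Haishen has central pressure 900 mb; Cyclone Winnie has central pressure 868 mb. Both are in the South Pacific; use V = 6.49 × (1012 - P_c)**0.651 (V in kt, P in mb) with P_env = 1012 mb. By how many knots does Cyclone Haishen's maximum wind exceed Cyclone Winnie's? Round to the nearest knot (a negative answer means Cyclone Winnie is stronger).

Cyclone Haishen: ΔP = 112; V ≈ 6.49 × 112^0.651 ≈ 140.05 kt.
Cyclone Winnie: ΔP = 144; V ≈ 6.49 × 144^0.651 ≈ 164.94 kt.
Difference ≈ 140.05 − 164.94 = -24.89 → -25 kt.

-25 kt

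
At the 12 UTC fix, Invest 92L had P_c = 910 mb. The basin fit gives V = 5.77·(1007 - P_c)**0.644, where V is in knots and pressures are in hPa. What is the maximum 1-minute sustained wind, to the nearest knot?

ΔP = 1007 − 910 = 97 mb.
97^0.644 ≈ 19.032.
V ≈ 5.77 × 19.032 ≈ 109.8 kt.

110 kt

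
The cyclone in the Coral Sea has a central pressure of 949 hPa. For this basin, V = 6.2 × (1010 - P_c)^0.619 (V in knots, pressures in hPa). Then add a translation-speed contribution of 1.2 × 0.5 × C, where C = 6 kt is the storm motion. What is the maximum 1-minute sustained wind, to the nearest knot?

ΔP = 1010 − 949 = 61 hPa.
61^0.619 ≈ 12.739.
V ≈ 6.2 × 12.739 ≈ 79.0 kt.
Translation term: 1.2 × 0.5 × 6 = 3.6 kt.
Corrected V ≈ 82.6 kt → 83 kt.

83 kt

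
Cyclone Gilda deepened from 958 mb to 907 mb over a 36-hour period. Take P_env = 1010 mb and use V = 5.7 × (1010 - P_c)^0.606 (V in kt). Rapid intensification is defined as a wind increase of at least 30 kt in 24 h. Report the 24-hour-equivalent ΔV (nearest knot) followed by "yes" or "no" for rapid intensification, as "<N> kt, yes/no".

V₁: ΔP = 52, V ≈ 5.7 × 52^0.606 ≈ 62.48 kt.
V₂: ΔP = 103, V ≈ 5.7 × 103^0.606 ≈ 94.55 kt.
ΔV over 36 h = 32.07 kt → 24 h equivalent = 32.07 × 24/36 ≈ 21.38 kt.
21 kt < 30 kt ⇒ not rapid intensification.

21 kt, no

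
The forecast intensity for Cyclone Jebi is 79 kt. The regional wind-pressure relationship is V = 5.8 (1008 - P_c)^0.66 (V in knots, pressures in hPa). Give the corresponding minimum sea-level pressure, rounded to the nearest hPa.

956 hPa

ΔP = (V / 5.8)^(1/0.66) = (79/5.8)^1.515.
79/5.8 = 13.621; 13.621^1.515 ≈ 52.30 hPa.
P_c = 1008 − 52.30 = 955.70 ≈ 956 hPa.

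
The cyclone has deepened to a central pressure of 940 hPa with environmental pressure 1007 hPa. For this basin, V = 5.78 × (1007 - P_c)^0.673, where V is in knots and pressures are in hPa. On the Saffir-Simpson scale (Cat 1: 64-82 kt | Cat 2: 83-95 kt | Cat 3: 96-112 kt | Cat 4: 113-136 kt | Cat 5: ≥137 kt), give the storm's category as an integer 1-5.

3

ΔP = 1007 − 940 = 67 hPa.
V ≈ 5.78 × 67^0.673 = 5.78 × 16.94 ≈ 98 kt.
98 kt falls in the Category 3 band.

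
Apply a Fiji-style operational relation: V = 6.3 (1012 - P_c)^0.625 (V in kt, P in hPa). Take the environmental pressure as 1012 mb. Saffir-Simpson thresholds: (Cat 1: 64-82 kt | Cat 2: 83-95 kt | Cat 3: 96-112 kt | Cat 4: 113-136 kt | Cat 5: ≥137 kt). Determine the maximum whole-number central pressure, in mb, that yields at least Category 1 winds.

971 mb

Category 1 begins at V = 64 kt.
Required ΔP = (64/6.3)^(1/0.625) = 10.159^1.600 ≈ 40.83 mb.
P_c ≤ 1012 − 40.83 = 971.17, so the highest integer P_c is 971 mb.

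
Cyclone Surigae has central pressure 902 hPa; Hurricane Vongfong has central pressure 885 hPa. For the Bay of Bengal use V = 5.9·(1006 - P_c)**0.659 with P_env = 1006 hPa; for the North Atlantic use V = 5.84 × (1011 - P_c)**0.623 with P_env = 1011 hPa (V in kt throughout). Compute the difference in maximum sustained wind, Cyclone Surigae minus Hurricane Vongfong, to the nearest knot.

Cyclone Surigae: ΔP = 104; V ≈ 5.9 × 104^0.659 ≈ 125.91 kt.
Hurricane Vongfong: ΔP = 126; V ≈ 5.84 × 126^0.623 ≈ 118.83 kt.
Difference ≈ 125.91 − 118.83 = 7.08 → 7 kt.

7 kt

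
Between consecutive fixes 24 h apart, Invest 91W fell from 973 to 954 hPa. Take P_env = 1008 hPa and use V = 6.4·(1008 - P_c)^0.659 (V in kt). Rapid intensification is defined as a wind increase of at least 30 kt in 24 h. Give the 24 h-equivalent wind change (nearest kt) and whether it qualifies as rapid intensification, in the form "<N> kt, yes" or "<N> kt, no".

V₁: ΔP = 35, V ≈ 6.4 × 35^0.659 ≈ 66.64 kt.
V₂: ΔP = 54, V ≈ 6.4 × 54^0.659 ≈ 88.68 kt.
ΔV over 24 h = 22.04 kt → 24 h equivalent = 22.04 × 24/24 ≈ 22.04 kt.
22 kt < 30 kt ⇒ not rapid intensification.

22 kt, no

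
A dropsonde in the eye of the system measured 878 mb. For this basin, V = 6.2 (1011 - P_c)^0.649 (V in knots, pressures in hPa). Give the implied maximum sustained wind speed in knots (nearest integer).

ΔP = 1011 − 878 = 133 mb.
133^0.649 ≈ 23.899.
V ≈ 6.2 × 23.899 ≈ 148.2 kt.

148 kt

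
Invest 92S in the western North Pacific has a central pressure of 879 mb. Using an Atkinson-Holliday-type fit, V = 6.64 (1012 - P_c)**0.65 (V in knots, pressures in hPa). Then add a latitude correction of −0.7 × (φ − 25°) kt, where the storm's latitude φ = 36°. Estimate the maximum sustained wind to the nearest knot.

152 kt

ΔP = 1012 − 879 = 133 mb.
133^0.65 ≈ 24.016.
V ≈ 6.64 × 24.016 ≈ 159.5 kt.
Latitude correction: −0.7 × (36 − 25) = -7.7 kt.
Corrected V ≈ 151.8 kt → 152 kt.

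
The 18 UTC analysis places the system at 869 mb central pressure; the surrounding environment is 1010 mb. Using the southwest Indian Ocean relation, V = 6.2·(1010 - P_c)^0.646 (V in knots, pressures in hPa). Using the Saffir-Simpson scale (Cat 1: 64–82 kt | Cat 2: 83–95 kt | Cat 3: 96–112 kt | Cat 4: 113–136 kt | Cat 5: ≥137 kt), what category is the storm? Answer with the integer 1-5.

5

ΔP = 1010 − 869 = 141 mb.
V ≈ 6.2 × 141^0.646 = 6.2 × 24.46 ≈ 152 kt.
152 kt falls in the Category 5 band.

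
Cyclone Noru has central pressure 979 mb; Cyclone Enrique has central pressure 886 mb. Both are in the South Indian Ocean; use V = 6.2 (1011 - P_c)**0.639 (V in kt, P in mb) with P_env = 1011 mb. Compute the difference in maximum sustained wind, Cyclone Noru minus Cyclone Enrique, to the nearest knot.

Cyclone Noru: ΔP = 32; V ≈ 6.2 × 32^0.639 ≈ 56.78 kt.
Cyclone Enrique: ΔP = 125; V ≈ 6.2 × 125^0.639 ≈ 135.62 kt.
Difference ≈ 56.78 − 135.62 = -78.84 → -79 kt.

-79 kt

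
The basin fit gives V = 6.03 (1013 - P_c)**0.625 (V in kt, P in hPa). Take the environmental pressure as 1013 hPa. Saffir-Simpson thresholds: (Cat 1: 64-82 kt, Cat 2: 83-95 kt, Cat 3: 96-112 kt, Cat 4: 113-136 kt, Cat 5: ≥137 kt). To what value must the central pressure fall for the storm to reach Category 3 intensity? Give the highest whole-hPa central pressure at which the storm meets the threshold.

Category 3 begins at V = 96 kt.
Required ΔP = (96/6.03)^(1/0.625) = 15.920^1.600 ≈ 83.78 hPa.
P_c ≤ 1013 − 83.78 = 929.22, so the highest integer P_c is 929 hPa.

929 hPa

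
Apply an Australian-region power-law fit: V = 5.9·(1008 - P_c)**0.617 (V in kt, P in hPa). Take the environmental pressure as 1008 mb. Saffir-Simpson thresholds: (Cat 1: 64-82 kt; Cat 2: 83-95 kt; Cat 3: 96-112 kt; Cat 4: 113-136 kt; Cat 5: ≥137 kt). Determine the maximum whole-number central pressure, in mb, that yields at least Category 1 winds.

960 mb

Category 1 begins at V = 64 kt.
Required ΔP = (64/5.9)^(1/0.617) = 10.847^1.621 ≈ 47.64 mb.
P_c ≤ 1008 − 47.64 = 960.36, so the highest integer P_c is 960 mb.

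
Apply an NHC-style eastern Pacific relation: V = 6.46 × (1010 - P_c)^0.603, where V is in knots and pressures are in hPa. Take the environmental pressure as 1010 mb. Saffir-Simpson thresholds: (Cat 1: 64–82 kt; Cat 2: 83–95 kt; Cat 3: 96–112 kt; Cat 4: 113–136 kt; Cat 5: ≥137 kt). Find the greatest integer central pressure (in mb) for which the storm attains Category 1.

Category 1 begins at V = 64 kt.
Required ΔP = (64/6.46)^(1/0.603) = 9.907^1.658 ≈ 44.84 mb.
P_c ≤ 1010 − 44.84 = 965.16, so the highest integer P_c is 965 mb.

965 mb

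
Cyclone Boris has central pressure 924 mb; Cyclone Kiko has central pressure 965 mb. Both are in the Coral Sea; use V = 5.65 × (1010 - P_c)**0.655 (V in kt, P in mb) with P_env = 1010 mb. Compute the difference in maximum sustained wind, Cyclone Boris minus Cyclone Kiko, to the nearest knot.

Cyclone Boris: ΔP = 86; V ≈ 5.65 × 86^0.655 ≈ 104.51 kt.
Cyclone Kiko: ΔP = 45; V ≈ 5.65 × 45^0.655 ≈ 68.38 kt.
Difference ≈ 104.51 − 68.38 = 36.13 → 36 kt.

36 kt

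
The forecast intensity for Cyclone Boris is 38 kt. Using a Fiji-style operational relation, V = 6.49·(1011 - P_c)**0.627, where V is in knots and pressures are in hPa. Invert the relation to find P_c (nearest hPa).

ΔP = (V / 6.49)^(1/0.627) = (38/6.49)^1.595.
38/6.49 = 5.855; 5.855^1.595 ≈ 16.76 hPa.
P_c = 1011 − 16.76 = 994.24 ≈ 994 hPa.

994 hPa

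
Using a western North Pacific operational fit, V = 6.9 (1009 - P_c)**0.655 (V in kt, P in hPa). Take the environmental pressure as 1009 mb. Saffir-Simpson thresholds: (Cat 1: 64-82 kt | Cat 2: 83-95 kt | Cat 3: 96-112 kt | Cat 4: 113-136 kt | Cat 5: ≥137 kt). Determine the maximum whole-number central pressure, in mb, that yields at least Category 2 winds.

964 mb

Category 2 begins at V = 83 kt.
Required ΔP = (83/6.9)^(1/0.655) = 12.029^1.527 ≈ 44.59 mb.
P_c ≤ 1009 − 44.59 = 964.41, so the highest integer P_c is 964 mb.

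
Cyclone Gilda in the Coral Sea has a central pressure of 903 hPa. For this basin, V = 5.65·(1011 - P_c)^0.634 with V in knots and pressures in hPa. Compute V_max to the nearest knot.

110 kt

ΔP = 1011 − 903 = 108 hPa.
108^0.634 ≈ 19.462.
V ≈ 5.65 × 19.462 ≈ 110.0 kt.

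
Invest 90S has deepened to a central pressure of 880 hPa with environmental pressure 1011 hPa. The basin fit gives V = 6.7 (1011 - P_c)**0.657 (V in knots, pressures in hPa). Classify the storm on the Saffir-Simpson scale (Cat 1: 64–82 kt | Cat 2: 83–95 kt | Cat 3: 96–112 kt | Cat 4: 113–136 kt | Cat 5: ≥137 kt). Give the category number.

ΔP = 1011 − 880 = 131 hPa.
V ≈ 6.7 × 131^0.657 = 6.7 × 24.61 ≈ 165 kt.
165 kt falls in the Category 5 band.

5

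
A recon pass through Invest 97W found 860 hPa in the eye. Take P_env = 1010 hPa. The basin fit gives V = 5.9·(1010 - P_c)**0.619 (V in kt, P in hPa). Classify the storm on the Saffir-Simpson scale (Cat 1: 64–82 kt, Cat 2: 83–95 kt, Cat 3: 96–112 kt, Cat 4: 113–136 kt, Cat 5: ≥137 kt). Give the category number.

ΔP = 1010 − 860 = 150 hPa.
V ≈ 5.9 × 150^0.619 = 5.9 × 22.23 ≈ 131 kt.
131 kt falls in the Category 4 band.

4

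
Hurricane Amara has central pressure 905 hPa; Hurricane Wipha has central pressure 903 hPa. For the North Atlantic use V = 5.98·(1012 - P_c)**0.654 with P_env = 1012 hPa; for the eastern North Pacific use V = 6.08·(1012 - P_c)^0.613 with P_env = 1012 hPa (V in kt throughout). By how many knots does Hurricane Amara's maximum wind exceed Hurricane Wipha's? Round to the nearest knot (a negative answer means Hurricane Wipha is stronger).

Hurricane Amara: ΔP = 107; V ≈ 5.98 × 107^0.654 ≈ 127.03 kt.
Hurricane Wipha: ΔP = 109; V ≈ 6.08 × 109^0.613 ≈ 107.86 kt.
Difference ≈ 127.03 − 107.86 = 19.17 → 19 kt.

19 kt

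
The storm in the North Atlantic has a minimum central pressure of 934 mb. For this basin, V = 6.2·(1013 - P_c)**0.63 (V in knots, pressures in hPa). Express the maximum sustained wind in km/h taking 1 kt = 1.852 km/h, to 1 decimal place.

ΔP = 1013 − 934 = 79 mb.
V ≈ 6.2 × 79^0.63 = 6.2 × 15.686 ≈ 97.252 kt.
97.252 × 1.852 ≈ 180.11 km/h → 180.1 km/h.

180.1 km/h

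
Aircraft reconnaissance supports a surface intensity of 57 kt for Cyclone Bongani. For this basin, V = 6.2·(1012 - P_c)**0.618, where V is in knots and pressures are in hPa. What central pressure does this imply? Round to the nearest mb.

ΔP = (V / 6.2)^(1/0.618) = (57/6.2)^1.618.
57/6.2 = 9.194; 9.194^1.618 ≈ 36.23 mb.
P_c = 1012 − 36.23 = 975.77 ≈ 976 mb.

976 mb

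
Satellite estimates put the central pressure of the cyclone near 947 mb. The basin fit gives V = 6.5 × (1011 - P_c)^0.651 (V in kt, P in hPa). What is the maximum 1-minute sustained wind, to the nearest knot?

97 kt

ΔP = 1011 − 947 = 64 mb.
64^0.651 ≈ 14.991.
V ≈ 6.5 × 14.991 ≈ 97.4 kt.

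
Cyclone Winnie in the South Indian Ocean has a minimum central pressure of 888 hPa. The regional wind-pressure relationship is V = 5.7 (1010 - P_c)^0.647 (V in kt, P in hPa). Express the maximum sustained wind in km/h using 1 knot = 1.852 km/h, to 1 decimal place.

ΔP = 1010 − 888 = 122 hPa.
V ≈ 5.7 × 122^0.647 = 5.7 × 22.381 ≈ 127.570 kt.
127.570 × 1.852 ≈ 236.26 km/h → 236.3 km/h.

236.3 km/h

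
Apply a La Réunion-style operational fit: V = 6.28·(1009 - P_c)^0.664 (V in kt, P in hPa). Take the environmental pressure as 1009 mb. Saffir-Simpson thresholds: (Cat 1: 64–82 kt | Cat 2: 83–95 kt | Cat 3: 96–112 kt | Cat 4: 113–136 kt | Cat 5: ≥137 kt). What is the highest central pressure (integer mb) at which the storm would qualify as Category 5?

Category 5 begins at V = 137 kt.
Required ΔP = (137/6.28)^(1/0.664) = 21.815^1.506 ≈ 103.80 mb.
P_c ≤ 1009 − 103.80 = 905.20, so the highest integer P_c is 905 mb.

905 mb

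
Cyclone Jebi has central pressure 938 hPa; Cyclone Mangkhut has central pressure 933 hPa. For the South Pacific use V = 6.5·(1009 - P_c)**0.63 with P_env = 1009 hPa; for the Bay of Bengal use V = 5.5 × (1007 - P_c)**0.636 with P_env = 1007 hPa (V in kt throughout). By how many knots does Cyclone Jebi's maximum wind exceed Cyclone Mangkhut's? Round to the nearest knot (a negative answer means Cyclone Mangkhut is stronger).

10 kt

Cyclone Jebi: ΔP = 71; V ≈ 6.5 × 71^0.63 ≈ 95.32 kt.
Cyclone Mangkhut: ΔP = 74; V ≈ 5.5 × 74^0.636 ≈ 84.96 kt.
Difference ≈ 95.32 − 84.96 = 10.36 → 10 kt.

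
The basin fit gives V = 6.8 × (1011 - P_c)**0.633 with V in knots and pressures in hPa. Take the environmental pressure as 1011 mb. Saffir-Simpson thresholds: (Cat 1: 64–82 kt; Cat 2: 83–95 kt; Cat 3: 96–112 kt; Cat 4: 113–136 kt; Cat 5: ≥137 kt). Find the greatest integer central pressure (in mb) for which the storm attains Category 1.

976 mb

Category 1 begins at V = 64 kt.
Required ΔP = (64/6.8)^(1/0.633) = 9.412^1.580 ≈ 34.53 mb.
P_c ≤ 1011 − 34.53 = 976.47, so the highest integer P_c is 976 mb.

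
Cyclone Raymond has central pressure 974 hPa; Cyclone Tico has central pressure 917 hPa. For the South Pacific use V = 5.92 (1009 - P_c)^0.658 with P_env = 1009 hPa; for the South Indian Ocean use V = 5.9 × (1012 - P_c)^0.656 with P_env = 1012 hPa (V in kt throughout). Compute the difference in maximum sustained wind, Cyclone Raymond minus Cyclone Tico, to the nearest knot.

Cyclone Raymond: ΔP = 35; V ≈ 5.92 × 35^0.658 ≈ 61.42 kt.
Cyclone Tico: ΔP = 95; V ≈ 5.9 × 95^0.656 ≈ 117.01 kt.
Difference ≈ 61.42 − 117.01 = -55.59 → -56 kt.

-56 kt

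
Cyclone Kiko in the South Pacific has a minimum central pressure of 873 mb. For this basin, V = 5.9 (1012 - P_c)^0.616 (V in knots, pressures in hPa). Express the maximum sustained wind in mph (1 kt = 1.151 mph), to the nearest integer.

142 mph

ΔP = 1012 − 873 = 139 mb.
V ≈ 5.9 × 139^0.616 = 5.9 × 20.898 ≈ 123.296 kt.
123.296 × 1.151 ≈ 141.91 mph → 142 mph.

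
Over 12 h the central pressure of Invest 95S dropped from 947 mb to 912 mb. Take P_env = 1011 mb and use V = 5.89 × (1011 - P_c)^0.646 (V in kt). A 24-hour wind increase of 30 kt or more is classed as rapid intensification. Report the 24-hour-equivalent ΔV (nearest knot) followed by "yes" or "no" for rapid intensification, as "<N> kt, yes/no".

56 kt, yes

V₁: ΔP = 64, V ≈ 5.89 × 64^0.646 ≈ 86.48 kt.
V₂: ΔP = 99, V ≈ 5.89 × 99^0.646 ≈ 114.63 kt.
ΔV over 12 h = 28.15 kt → 24 h equivalent = 28.15 × 24/12 ≈ 56.30 kt.
56 kt ≥ 30 kt ⇒ rapid intensification.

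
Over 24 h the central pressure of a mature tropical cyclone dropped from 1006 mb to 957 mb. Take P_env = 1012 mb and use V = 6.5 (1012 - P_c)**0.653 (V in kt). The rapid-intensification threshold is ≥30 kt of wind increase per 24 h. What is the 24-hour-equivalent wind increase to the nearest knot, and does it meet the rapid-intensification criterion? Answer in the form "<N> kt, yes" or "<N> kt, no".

V₁: ΔP = 6, V ≈ 6.5 × 6^0.653 ≈ 20.94 kt.
V₂: ΔP = 55, V ≈ 6.5 × 55^0.653 ≈ 89.00 kt.
ΔV over 24 h = 68.06 kt → 24 h equivalent = 68.06 × 24/24 ≈ 68.06 kt.
68 kt ≥ 30 kt ⇒ rapid intensification.

68 kt, yes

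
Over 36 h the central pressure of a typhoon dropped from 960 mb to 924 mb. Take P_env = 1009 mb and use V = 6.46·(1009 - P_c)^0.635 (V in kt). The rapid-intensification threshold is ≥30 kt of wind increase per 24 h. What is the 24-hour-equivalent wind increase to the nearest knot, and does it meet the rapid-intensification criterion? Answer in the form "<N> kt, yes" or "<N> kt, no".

21 kt, no

V₁: ΔP = 49, V ≈ 6.46 × 49^0.635 ≈ 76.47 kt.
V₂: ΔP = 85, V ≈ 6.46 × 85^0.635 ≈ 108.50 kt.
ΔV over 36 h = 32.03 kt → 24 h equivalent = 32.03 × 24/36 ≈ 21.35 kt.
21 kt < 30 kt ⇒ not rapid intensification.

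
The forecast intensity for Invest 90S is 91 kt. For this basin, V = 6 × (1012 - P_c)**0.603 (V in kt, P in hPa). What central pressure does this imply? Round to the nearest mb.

921 mb

ΔP = (V / 6)^(1/0.603) = (91/6)^1.658.
91/6 = 15.167; 15.167^1.658 ≈ 90.86 mb.
P_c = 1012 − 90.86 = 921.14 ≈ 921 mb.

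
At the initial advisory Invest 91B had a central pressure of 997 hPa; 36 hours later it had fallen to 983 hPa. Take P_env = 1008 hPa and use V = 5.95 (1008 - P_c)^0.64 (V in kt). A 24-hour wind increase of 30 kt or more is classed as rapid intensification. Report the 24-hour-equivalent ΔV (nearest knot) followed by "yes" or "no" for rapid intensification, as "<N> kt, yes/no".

V₁: ΔP = 11, V ≈ 5.95 × 11^0.64 ≈ 27.61 kt.
V₂: ΔP = 25, V ≈ 5.95 × 25^0.64 ≈ 46.69 kt.
ΔV over 36 h = 19.08 kt → 24 h equivalent = 19.08 × 24/36 ≈ 12.72 kt.
13 kt < 30 kt ⇒ not rapid intensification.

13 kt, no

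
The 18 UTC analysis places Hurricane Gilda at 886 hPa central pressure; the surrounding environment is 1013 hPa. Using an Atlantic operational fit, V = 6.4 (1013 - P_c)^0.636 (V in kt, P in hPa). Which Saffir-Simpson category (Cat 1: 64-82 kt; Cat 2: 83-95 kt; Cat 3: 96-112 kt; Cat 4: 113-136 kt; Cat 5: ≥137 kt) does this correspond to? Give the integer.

5

ΔP = 1013 − 886 = 127 hPa.
V ≈ 6.4 × 127^0.636 = 6.4 × 21.78 ≈ 139 kt.
139 kt falls in the Category 5 band.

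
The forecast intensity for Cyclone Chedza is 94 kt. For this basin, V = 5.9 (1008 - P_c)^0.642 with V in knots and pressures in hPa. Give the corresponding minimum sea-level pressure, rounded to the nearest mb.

933 mb

ΔP = (V / 5.9)^(1/0.642) = (94/5.9)^1.558.
94/5.9 = 15.932; 15.932^1.558 ≈ 74.59 mb.
P_c = 1008 − 74.59 = 933.41 ≈ 933 mb.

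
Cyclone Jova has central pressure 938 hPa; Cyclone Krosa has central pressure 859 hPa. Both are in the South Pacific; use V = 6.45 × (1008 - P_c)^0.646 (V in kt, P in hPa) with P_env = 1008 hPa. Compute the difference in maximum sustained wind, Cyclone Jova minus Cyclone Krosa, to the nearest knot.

Cyclone Jova: ΔP = 70; V ≈ 6.45 × 70^0.646 ≈ 100.34 kt.
Cyclone Krosa: ΔP = 149; V ≈ 6.45 × 149^0.646 ≈ 163.47 kt.
Difference ≈ 100.34 − 163.47 = -63.13 → -63 kt.

-63 kt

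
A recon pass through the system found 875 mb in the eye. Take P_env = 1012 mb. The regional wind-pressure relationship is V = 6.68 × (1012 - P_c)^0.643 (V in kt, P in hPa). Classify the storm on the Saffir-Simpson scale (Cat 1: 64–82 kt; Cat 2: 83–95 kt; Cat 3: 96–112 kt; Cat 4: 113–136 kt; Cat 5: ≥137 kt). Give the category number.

ΔP = 1012 − 875 = 137 mb.
V ≈ 6.68 × 137^0.643 = 6.68 × 23.65 ≈ 158 kt.
158 kt falls in the Category 5 band.

5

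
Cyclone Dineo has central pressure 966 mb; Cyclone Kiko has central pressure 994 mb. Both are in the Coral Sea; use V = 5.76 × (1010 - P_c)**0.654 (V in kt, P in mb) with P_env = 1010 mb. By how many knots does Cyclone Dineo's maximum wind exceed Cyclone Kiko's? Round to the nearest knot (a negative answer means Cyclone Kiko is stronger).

Cyclone Dineo: ΔP = 44; V ≈ 5.76 × 44^0.654 ≈ 68.43 kt.
Cyclone Kiko: ΔP = 16; V ≈ 5.76 × 16^0.654 ≈ 35.31 kt.
Difference ≈ 68.43 − 35.31 = 33.12 → 33 kt.

33 kt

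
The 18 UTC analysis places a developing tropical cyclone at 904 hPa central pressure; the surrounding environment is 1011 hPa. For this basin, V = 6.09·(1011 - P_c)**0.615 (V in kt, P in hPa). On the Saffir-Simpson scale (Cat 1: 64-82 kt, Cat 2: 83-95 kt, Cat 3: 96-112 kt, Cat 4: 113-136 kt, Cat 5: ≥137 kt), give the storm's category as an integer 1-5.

3

ΔP = 1011 − 904 = 107 hPa.
V ≈ 6.09 × 107^0.615 = 6.09 × 17.70 ≈ 108 kt.
108 kt falls in the Category 3 band.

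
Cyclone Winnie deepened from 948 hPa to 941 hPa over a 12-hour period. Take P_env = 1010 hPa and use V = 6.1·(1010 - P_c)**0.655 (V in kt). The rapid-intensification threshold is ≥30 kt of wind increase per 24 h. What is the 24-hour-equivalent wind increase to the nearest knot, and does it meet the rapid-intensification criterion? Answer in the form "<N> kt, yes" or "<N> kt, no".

13 kt, no

V₁: ΔP = 62, V ≈ 6.1 × 62^0.655 ≈ 91.06 kt.
V₂: ΔP = 69, V ≈ 6.1 × 69^0.655 ≈ 97.67 kt.
ΔV over 12 h = 6.61 kt → 24 h equivalent = 6.61 × 24/12 ≈ 13.22 kt.
13 kt < 30 kt ⇒ not rapid intensification.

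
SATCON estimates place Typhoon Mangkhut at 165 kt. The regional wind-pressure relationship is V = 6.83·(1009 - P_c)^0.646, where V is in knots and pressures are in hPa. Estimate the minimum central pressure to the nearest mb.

871 mb

ΔP = (V / 6.83)^(1/0.646) = (165/6.83)^1.548.
165/6.83 = 24.158; 24.158^1.548 ≈ 138.35 mb.
P_c = 1009 − 138.35 = 870.65 ≈ 871 mb.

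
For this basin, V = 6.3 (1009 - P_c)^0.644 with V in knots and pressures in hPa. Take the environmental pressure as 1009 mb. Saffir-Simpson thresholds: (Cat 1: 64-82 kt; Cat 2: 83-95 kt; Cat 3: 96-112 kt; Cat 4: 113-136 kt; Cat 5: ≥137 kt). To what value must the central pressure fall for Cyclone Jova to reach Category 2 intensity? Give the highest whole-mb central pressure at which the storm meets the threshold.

Category 2 begins at V = 83 kt.
Required ΔP = (83/6.3)^(1/0.644) = 13.175^1.553 ≈ 54.79 mb.
P_c ≤ 1009 − 54.79 = 954.21, so the highest integer P_c is 954 mb.

954 mb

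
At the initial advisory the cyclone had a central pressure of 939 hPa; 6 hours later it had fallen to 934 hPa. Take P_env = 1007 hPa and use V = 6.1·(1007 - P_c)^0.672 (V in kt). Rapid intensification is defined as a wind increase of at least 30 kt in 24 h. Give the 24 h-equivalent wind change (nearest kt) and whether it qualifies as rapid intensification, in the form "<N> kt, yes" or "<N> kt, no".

20 kt, no

V₁: ΔP = 68, V ≈ 6.1 × 68^0.672 ≈ 103.94 kt.
V₂: ΔP = 73, V ≈ 6.1 × 73^0.672 ≈ 109.01 kt.
ΔV over 6 h = 5.07 kt → 24 h equivalent = 5.07 × 24/6 ≈ 20.28 kt.
20 kt < 30 kt ⇒ not rapid intensification.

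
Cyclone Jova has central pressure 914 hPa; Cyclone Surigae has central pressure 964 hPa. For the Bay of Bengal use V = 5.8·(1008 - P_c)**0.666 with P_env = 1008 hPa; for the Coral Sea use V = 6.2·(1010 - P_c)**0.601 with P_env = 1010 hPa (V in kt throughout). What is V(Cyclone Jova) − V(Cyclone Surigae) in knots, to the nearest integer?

Cyclone Jova: ΔP = 94; V ≈ 5.8 × 94^0.666 ≈ 119.54 kt.
Cyclone Surigae: ΔP = 46; V ≈ 6.2 × 46^0.601 ≈ 61.90 kt.
Difference ≈ 119.54 − 61.90 = 57.64 → 58 kt.

58 kt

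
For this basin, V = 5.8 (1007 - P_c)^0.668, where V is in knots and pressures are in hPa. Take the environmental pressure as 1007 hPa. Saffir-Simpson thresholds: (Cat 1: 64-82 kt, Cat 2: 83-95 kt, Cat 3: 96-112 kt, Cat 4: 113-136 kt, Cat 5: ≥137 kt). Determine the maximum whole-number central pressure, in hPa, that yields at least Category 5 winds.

Category 5 begins at V = 137 kt.
Required ΔP = (137/5.8)^(1/0.668) = 23.621^1.497 ≈ 113.72 hPa.
P_c ≤ 1007 − 113.72 = 893.28, so the highest integer P_c is 893 hPa.

893 hPa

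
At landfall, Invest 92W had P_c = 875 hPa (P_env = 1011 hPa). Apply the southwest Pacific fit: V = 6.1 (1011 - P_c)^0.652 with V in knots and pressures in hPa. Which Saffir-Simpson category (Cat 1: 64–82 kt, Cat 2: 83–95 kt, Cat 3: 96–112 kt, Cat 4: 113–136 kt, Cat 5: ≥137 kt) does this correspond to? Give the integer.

5

ΔP = 1011 − 875 = 136 hPa.
V ≈ 6.1 × 136^0.652 = 6.1 × 24.61 ≈ 150 kt.
150 kt falls in the Category 5 band.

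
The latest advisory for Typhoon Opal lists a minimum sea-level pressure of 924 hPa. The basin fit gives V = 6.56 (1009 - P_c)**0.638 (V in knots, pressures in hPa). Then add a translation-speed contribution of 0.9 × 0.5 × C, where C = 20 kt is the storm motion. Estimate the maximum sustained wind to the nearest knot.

ΔP = 1009 − 924 = 85 hPa.
85^0.638 ≈ 17.020.
V ≈ 6.56 × 17.020 ≈ 111.7 kt.
Translation term: 0.9 × 0.5 × 20 = 9 kt.
Corrected V ≈ 120.7 kt → 121 kt.

121 kt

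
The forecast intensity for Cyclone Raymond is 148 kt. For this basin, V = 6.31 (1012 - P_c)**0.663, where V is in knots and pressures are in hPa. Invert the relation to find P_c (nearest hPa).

895 hPa

ΔP = (V / 6.31)^(1/0.663) = (148/6.31)^1.508.
148/6.31 = 23.455; 23.455^1.508 ≈ 116.60 hPa.
P_c = 1012 − 116.60 = 895.40 ≈ 895 hPa.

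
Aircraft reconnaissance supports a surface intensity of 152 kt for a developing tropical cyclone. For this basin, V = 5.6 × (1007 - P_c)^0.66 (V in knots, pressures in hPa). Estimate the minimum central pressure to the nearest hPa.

ΔP = (V / 5.6)^(1/0.66) = (152/5.6)^1.515.
152/5.6 = 27.143; 27.143^1.515 ≈ 148.66 hPa.
P_c = 1007 − 148.66 = 858.34 ≈ 858 hPa.

858 hPa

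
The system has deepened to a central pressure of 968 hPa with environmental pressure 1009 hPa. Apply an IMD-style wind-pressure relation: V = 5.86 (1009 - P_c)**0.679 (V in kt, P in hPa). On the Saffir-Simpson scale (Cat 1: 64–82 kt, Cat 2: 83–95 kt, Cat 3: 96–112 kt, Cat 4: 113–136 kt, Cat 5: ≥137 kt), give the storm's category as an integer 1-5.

1

ΔP = 1009 − 968 = 41 hPa.
V ≈ 5.86 × 41^0.679 = 5.86 × 12.45 ≈ 73 kt.
73 kt falls in the Category 1 band.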